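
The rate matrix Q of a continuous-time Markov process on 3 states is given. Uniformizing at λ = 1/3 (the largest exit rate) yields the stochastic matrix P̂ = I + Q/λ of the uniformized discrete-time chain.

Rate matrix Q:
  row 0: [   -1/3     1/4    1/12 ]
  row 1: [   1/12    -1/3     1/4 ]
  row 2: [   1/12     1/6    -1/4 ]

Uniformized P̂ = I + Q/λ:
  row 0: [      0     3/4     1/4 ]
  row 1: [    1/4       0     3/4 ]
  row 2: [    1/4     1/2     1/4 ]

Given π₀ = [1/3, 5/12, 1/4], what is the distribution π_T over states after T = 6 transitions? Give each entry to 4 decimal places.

π = [0.2000, 0.3654, 0.4346]

t=0: π = [0.3333, 0.4167, 0.2500]
t=1: π = [0.1667, 0.3750, 0.4583]
t=2: π = [0.2083, 0.3542, 0.4375]
t=3: π = [0.1979, 0.3750, 0.4271]
t=4: π = [0.2005, 0.3620, 0.4375]
t=5: π = [0.1999, 0.3691, 0.4310]
t=6: π = [0.2000, 0.3654, 0.4346]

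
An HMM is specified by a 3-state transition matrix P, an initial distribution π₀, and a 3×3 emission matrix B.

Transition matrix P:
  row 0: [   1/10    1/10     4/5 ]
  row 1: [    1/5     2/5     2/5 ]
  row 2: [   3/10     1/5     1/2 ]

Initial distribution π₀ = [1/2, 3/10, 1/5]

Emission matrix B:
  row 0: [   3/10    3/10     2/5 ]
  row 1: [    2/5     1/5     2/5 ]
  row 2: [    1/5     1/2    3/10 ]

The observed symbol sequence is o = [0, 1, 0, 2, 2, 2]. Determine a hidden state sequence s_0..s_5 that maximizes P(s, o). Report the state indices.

t=0: δ = [1.500e-01, 1.200e-01, 4.000e-02]  (obs o_0=0)
t=1: δ = [7.200e-03, 9.600e-03, 6.000e-02]  ψ = [1, 1, 0]  (obs o_1=1)
t=2: δ = [5.400e-03, 4.800e-03, 6.000e-03]  ψ = [2, 2, 2]  (obs o_2=0)
t=3: δ = [7.200e-04, 7.680e-04, 1.296e-03]  ψ = [2, 1, 0]  (obs o_3=2)
t=4: δ = [1.555e-04, 1.229e-04, 1.944e-04]  ψ = [2, 1, 2]  (obs o_4=2)
t=5: δ = [2.333e-05, 1.966e-05, 3.732e-05]  ψ = [2, 1, 0]  (obs o_5=2)
backtrack: best end state = 2; path = [0, 2, 0, 2, 0, 2]

path = [0, 2, 0, 2, 0, 2]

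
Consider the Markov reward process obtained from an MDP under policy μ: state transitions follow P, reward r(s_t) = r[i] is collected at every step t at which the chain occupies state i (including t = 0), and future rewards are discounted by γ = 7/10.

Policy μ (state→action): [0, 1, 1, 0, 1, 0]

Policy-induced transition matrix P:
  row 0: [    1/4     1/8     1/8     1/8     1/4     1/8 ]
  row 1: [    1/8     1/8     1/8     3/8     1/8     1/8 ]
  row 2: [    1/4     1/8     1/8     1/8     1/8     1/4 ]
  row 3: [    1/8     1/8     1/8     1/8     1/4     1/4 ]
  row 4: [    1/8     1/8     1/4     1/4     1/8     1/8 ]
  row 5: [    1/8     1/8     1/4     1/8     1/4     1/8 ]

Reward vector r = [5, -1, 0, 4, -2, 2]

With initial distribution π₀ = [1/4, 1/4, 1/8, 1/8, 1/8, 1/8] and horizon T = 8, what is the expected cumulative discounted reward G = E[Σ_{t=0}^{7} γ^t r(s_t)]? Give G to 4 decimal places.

t=0: π = [0.2500, 0.2500, 0.1250, 0.1250, 0.1250, 0.1250], E[r] = 1.5000, γ^t·E[r] = 1.500000, running G = 1.500000
t=1: π = [0.1719, 0.1250, 0.1563, 0.2031, 0.1875, 0.1563], E[r] = 1.4844, γ^t·E[r] = 1.039063, running G = 2.539063
t=2: π = [0.1660, 0.1250, 0.1680, 0.1797, 0.1914, 0.1699], E[r] = 1.3809, γ^t·E[r] = 0.676621, running G = 3.215684
t=3: π = [0.1667, 0.1250, 0.1702, 0.1802, 0.1895, 0.1685], E[r] = 1.3875, γ^t·E[r] = 0.475896, running G = 3.691579
t=4: π = [0.1671, 0.1250, 0.1697, 0.1799, 0.1894, 0.1688], E[r] = 1.3890, γ^t·E[r] = 0.333508, running G = 4.025087
t=5: π = [0.1671, 0.1250, 0.1698, 0.1799, 0.1895, 0.1687], E[r] = 1.3887, γ^t·E[r] = 0.233399, running G = 4.258487
t=6: π = [0.1671, 0.1250, 0.1698, 0.1799, 0.1895, 0.1687], E[r] = 1.3888, γ^t·E[r] = 0.163389, running G = 4.421875
t=7: π = [0.1671, 0.1250, 0.1698, 0.1799, 0.1895, 0.1687], E[r] = 1.3888, γ^t·E[r] = 0.114372, running G = 4.536247

G = 4.5362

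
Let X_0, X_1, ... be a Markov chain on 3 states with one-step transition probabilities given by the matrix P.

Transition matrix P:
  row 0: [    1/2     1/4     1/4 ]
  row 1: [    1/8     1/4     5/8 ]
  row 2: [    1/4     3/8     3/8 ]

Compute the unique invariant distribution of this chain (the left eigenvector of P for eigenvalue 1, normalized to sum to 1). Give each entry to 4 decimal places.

Balance equations π_j = Σ_i π_i·P[i][j]:
  π_0 = 1/2·π_0 + 1/8·π_1 + 1/4·π_2
  π_1 = 1/4·π_0 + 1/4·π_1 + 3/8·π_2
  normalize: π_0 + π_1 + π_2 = 1
Solving the linear system gives exactly π = [15/53, 16/53, 22/53].

π = [0.2830, 0.3019, 0.4151]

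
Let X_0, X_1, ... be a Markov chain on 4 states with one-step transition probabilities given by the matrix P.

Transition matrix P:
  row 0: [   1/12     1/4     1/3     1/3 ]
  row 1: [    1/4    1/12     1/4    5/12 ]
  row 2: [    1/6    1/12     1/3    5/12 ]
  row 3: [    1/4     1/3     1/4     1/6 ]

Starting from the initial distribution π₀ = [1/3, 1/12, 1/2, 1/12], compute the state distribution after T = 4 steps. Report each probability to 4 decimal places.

t=0: π = [0.3333, 0.0833, 0.5000, 0.0833]
t=1: π = [0.1528, 0.1597, 0.3194, 0.3681]
t=2: π = [0.1979, 0.2008, 0.2894, 0.3119]
t=3: π = [0.1929, 0.1943, 0.2906, 0.3222]
t=4: π = [0.1936, 0.1960, 0.2903, 0.3200]

π = [0.1936, 0.1960, 0.2903, 0.3200]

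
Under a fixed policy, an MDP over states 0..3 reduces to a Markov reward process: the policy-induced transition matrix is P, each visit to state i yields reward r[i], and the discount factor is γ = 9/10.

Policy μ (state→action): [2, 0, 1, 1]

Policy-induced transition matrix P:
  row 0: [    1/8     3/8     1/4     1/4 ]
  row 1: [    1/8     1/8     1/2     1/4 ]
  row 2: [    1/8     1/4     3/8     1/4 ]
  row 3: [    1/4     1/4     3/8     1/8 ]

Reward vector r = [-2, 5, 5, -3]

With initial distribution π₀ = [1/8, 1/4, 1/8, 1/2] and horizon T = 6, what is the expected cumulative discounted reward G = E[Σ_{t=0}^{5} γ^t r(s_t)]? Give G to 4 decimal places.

G = 8.0873

t=0: π = [0.1250, 0.2500, 0.1250, 0.5000], E[r] = 0.1250, γ^t·E[r] = 0.125000, running G = 0.125000
t=1: π = [0.1875, 0.2344, 0.3906, 0.1875], E[r] = 2.1875, γ^t·E[r] = 1.968750, running G = 2.093750
t=2: π = [0.1484, 0.2441, 0.3809, 0.2266], E[r] = 2.1484, γ^t·E[r] = 1.740234, running G = 3.833984
t=3: π = [0.1533, 0.2380, 0.3870, 0.2217], E[r] = 2.1533, γ^t·E[r] = 1.569771, running G = 5.403755
t=4: π = [0.1527, 0.2394, 0.3856, 0.2223], E[r] = 2.1527, γ^t·E[r] = 1.412393, running G = 6.816148
t=5: π = [0.1528, 0.2392, 0.3858, 0.2222], E[r] = 2.1528, γ^t·E[r] = 1.271199, running G = 8.087347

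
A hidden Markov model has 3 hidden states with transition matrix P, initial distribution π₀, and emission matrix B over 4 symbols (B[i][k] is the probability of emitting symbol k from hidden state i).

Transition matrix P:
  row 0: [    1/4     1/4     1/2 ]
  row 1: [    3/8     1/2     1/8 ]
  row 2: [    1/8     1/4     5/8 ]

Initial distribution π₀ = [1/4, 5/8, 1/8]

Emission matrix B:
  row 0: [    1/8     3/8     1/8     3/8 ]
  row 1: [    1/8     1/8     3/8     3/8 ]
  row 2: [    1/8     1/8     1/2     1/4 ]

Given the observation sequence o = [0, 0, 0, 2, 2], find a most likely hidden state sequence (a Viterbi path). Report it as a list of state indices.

path = [1, 0, 2, 2, 2]

t=0: δ = [3.125e-02, 7.812e-02, 1.562e-02]  (obs o_0=0)
t=1: δ = [3.662e-03, 4.883e-03, 1.953e-03]  ψ = [1, 1, 0]  (obs o_1=0)
t=2: δ = [2.289e-04, 3.052e-04, 2.289e-04]  ψ = [1, 1, 0]  (obs o_2=0)
t=3: δ = [1.431e-05, 5.722e-05, 7.153e-05]  ψ = [1, 1, 2]  (obs o_3=2)
t=4: δ = [2.682e-06, 1.073e-05, 2.235e-05]  ψ = [1, 1, 2]  (obs o_4=2)
backtrack: best end state = 2; path = [1, 0, 2, 2, 2]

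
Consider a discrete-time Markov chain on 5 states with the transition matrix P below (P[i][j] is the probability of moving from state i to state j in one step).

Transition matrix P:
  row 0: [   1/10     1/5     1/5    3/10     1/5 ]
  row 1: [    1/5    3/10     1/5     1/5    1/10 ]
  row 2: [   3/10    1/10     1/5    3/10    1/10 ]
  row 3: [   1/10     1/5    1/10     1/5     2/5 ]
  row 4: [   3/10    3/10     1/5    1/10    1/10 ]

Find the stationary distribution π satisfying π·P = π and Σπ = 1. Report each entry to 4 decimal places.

Balance equations π_j = Σ_i π_i·P[i][j]:
  π_0 = 1/10·π_0 + 1/5·π_1 + 3/10·π_2 + 1/10·π_3 + 3/10·π_4
  π_1 = 1/5·π_0 + 3/10·π_1 + 1/10·π_2 + 1/5·π_3 + 3/10·π_4
  π_2 = 1/5·π_0 + 1/5·π_1 + 1/5·π_2 + 1/10·π_3 + 1/5·π_4
  π_3 = 3/10·π_0 + 1/5·π_1 + 3/10·π_2 + 1/5·π_3 + 1/10·π_4
  normalize: π_0 + π_1 + π_2 + π_3 + π_4 = 1
Solving the linear system gives exactly π = [139/713, 159/713, 127/713, 156/713, 132/713].

π = [0.1950, 0.2230, 0.1781, 0.2188, 0.1851]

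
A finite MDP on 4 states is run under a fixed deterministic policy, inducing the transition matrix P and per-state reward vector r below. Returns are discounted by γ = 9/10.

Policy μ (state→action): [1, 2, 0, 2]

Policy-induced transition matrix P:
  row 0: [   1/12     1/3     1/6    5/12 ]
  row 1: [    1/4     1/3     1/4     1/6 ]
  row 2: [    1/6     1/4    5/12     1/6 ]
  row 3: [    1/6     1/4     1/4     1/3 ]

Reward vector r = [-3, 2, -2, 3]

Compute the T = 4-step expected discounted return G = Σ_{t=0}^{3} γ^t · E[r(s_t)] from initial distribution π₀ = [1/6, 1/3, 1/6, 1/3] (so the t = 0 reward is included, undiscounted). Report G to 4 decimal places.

G = 1.4981

t=0: π = [0.1667, 0.3333, 0.1667, 0.3333], E[r] = 0.8333, γ^t·E[r] = 0.833333, running G = 0.833333
t=1: π = [0.1806, 0.2917, 0.2639, 0.2639], E[r] = 0.3056, γ^t·E[r] = 0.275000, running G = 1.108333
t=2: π = [0.1759, 0.2894, 0.2789, 0.2558], E[r] = 0.2604, γ^t·E[r] = 0.210938, running G = 1.319271
t=3: π = [0.1761, 0.2888, 0.2818, 0.2533], E[r] = 0.2454, γ^t·E[r] = 0.178875, running G = 1.498146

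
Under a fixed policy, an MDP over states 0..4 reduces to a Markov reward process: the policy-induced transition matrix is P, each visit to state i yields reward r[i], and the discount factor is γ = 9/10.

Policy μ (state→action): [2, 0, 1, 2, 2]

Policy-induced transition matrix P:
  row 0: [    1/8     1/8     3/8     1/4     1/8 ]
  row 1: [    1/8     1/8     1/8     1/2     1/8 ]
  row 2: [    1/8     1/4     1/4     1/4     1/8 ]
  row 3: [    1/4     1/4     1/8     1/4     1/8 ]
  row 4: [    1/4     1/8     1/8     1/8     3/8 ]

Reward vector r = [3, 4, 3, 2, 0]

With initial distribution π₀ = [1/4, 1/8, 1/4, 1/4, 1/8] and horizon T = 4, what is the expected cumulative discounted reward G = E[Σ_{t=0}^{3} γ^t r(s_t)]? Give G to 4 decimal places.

t=0: π = [0.2500, 0.1250, 0.2500, 0.2500, 0.1250], E[r] = 2.5000, γ^t·E[r] = 2.500000, running G = 2.500000
t=1: π = [0.1719, 0.1875, 0.2188, 0.2656, 0.1563], E[r] = 2.4531, γ^t·E[r] = 2.207813, running G = 4.707813
t=2: π = [0.1777, 0.1855, 0.1953, 0.2773, 0.1641], E[r] = 2.4160, γ^t·E[r] = 1.956973, running G = 6.664785
t=3: π = [0.1802, 0.1841, 0.1938, 0.2759, 0.1660], E[r] = 2.4102, γ^t·E[r] = 1.757004, running G = 8.421789

G = 8.4218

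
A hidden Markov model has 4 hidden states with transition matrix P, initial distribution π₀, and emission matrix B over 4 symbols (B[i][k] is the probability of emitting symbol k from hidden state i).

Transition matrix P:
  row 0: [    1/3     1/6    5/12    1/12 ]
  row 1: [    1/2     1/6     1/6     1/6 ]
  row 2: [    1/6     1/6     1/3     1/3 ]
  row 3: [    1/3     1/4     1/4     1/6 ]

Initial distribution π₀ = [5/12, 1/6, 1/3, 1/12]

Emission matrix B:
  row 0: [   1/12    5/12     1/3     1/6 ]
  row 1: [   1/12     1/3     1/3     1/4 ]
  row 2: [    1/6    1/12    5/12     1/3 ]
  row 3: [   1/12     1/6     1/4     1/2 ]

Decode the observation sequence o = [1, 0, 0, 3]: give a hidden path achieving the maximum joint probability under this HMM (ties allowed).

t=0: δ = [1.736e-01, 5.556e-02, 2.778e-02, 1.389e-02]  (obs o_0=1)
t=1: δ = [4.823e-03, 2.411e-03, 1.206e-02, 1.206e-03]  ψ = [0, 0, 0, 0]  (obs o_1=0)
t=2: δ = [1.674e-04, 1.674e-04, 6.698e-04, 3.349e-04]  ψ = [2, 2, 2, 2]  (obs o_2=0)
t=3: δ = [1.861e-05, 2.791e-05, 7.442e-05, 1.116e-04]  ψ = [2, 2, 2, 2]  (obs o_3=3)
backtrack: best end state = 3; path = [0, 2, 2, 3]

path = [0, 2, 2, 3]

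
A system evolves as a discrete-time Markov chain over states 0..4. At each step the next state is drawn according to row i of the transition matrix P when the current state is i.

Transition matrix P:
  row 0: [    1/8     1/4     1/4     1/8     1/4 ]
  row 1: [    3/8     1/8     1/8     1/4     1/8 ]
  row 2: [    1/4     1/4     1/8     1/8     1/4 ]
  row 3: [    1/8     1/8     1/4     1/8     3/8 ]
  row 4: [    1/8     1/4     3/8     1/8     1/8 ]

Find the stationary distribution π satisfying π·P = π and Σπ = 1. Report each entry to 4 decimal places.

Balance equations π_j = Σ_i π_i·P[i][j]:
  π_0 = 1/8·π_0 + 3/8·π_1 + 1/4·π_2 + 1/8·π_3 + 1/8·π_4
  π_1 = 1/4·π_0 + 1/8·π_1 + 1/4·π_2 + 1/8·π_3 + 1/4·π_4
  π_2 = 1/4·π_0 + 1/8·π_1 + 1/8·π_2 + 1/4·π_3 + 3/8·π_4
  π_3 = 1/8·π_0 + 1/4·π_1 + 1/8·π_2 + 1/8·π_3 + 1/8·π_4
  normalize: π_0 + π_1 + π_2 + π_3 + π_4 = 1
Solving the linear system gives exactly π = [1208/5913, 15/73, 1321/5913, 11/73, 142/657].

π = [0.2043, 0.2055, 0.2234, 0.1507, 0.2161]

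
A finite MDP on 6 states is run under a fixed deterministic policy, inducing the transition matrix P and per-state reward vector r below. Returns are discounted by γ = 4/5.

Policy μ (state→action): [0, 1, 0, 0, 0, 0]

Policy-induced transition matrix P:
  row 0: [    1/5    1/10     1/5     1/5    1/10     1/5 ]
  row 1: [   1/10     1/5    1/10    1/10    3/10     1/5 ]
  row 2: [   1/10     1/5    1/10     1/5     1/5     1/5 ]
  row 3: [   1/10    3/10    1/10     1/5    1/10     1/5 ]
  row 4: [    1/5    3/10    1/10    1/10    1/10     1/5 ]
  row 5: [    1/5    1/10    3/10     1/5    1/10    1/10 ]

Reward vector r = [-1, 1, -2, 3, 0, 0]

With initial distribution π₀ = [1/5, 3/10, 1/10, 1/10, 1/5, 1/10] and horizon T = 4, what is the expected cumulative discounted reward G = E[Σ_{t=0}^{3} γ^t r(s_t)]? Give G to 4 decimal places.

G = 0.6470

t=0: π = [0.2000, 0.3000, 0.1000, 0.1000, 0.2000, 0.1000], E[r] = 0.2000, γ^t·E[r] = 0.200000, running G = 0.200000
t=1: π = [0.1500, 0.2000, 0.1400, 0.1500, 0.1700, 0.1900], E[r] = 0.2200, γ^t·E[r] = 0.176000, running G = 0.376000
t=2: π = [0.1510, 0.1980, 0.1530, 0.1630, 0.1540, 0.1810], E[r] = 0.2300, γ^t·E[r] = 0.147200, running G = 0.523200
t=3: π = [0.1486, 0.1985, 0.1513, 0.1648, 0.1549, 0.1819], E[r] = 0.2417, γ^t·E[r] = 0.123750, running G = 0.646950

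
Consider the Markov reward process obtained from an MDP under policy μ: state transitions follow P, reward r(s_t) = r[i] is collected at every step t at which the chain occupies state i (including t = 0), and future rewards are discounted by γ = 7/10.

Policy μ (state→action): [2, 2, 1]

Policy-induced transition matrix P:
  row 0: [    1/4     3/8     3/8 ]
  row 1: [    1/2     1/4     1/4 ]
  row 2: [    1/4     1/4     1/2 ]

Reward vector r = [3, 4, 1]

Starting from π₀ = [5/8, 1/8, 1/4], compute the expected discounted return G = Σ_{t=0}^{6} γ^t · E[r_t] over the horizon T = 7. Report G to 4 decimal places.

t=0: π = [0.6250, 0.1250, 0.2500], E[r] = 2.6250, γ^t·E[r] = 2.625000, running G = 2.625000
t=1: π = [0.2813, 0.3281, 0.3906], E[r] = 2.5469, γ^t·E[r] = 1.782813, running G = 4.407813
t=2: π = [0.3320, 0.2852, 0.3828], E[r] = 2.5195, γ^t·E[r] = 1.234570, running G = 5.642383
t=3: π = [0.3213, 0.2915, 0.3872], E[r] = 2.5171, γ^t·E[r] = 0.863362, running G = 6.505745
t=4: π = [0.3229, 0.2902, 0.3870], E[r] = 2.5162, γ^t·E[r] = 0.604148, running G = 7.109893
t=5: π = [0.3225, 0.2904, 0.3871], E[r] = 2.5162, γ^t·E[r] = 0.422891, running G = 7.532784
t=6: π = [0.3226, 0.2903, 0.3871], E[r] = 2.5161, γ^t·E[r] = 0.296020, running G = 7.828804

G = 7.8288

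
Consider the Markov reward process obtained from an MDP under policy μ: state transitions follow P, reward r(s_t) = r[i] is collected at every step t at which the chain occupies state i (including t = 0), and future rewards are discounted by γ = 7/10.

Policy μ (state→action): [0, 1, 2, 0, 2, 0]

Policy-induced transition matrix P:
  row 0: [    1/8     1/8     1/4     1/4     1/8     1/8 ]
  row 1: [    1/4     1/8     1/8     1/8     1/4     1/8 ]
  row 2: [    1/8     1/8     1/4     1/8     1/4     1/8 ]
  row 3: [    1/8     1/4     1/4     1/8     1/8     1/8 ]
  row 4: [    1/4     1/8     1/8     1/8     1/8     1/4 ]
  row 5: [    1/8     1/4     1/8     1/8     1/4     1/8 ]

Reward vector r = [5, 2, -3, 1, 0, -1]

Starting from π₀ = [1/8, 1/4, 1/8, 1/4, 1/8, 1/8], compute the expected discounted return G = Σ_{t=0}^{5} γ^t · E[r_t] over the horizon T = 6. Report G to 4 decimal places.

G = 2.0712

t=0: π = [0.1250, 0.2500, 0.1250, 0.2500, 0.1250, 0.1250], E[r] = 0.8750, γ^t·E[r] = 0.875000, running G = 0.875000
t=1: π = [0.1719, 0.1719, 0.1875, 0.1406, 0.1875, 0.1406], E[r] = 0.6406, γ^t·E[r] = 0.448438, running G = 1.323438
t=2: π = [0.1699, 0.1602, 0.1875, 0.1465, 0.1875, 0.1484], E[r] = 0.6055, γ^t·E[r] = 0.296680, running G = 1.620117
t=3: π = [0.1685, 0.1619, 0.1880, 0.1462, 0.1870, 0.1484], E[r] = 0.5999, γ^t·E[r] = 0.205750, running G = 1.825867
t=4: π = [0.1686, 0.1618, 0.1878, 0.1461, 0.1873, 0.1484], E[r] = 0.6009, γ^t·E[r] = 0.144274, running G = 1.970141
t=5: π = [0.1686, 0.1618, 0.1878, 0.1461, 0.1873, 0.1484], E[r] = 0.6010, γ^t·E[r] = 0.101016, running G = 2.071157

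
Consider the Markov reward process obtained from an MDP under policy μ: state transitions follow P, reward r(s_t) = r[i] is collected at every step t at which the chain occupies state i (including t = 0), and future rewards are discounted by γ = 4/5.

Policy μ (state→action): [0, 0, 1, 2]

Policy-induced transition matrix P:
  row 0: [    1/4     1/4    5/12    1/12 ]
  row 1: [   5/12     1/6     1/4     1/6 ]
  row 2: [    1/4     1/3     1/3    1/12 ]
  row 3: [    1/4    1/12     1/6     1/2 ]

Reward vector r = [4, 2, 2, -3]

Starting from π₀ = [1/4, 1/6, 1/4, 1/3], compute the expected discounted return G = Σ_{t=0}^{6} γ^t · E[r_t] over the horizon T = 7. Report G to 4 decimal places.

t=0: π = [0.2500, 0.1667, 0.2500, 0.3333], E[r] = 0.8333, γ^t·E[r] = 0.833333, running G = 0.833333
t=1: π = [0.2778, 0.2014, 0.2847, 0.2361], E[r] = 1.3750, γ^t·E[r] = 1.100000, running G = 1.933333
t=2: π = [0.2836, 0.2176, 0.3003, 0.1985], E[r] = 1.5747, γ^t·E[r] = 1.007778, running G = 2.941111
t=3: π = [0.2863, 0.2238, 0.3057, 0.1842], E[r] = 1.6517, γ^t·E[r] = 0.845654, running G = 3.786765
t=4: π = [0.2873, 0.2261, 0.3078, 0.1787], E[r] = 1.6810, γ^t·E[r] = 0.688533, running G = 4.475299
t=5: π = [0.2877, 0.2270, 0.3086, 0.1766], E[r] = 1.6921, γ^t·E[r] = 0.554484, running G = 5.029782
t=6: π = [0.2878, 0.2274, 0.3089, 0.1759], E[r] = 1.6964, γ^t·E[r] = 0.444702, running G = 5.474484

G = 5.4745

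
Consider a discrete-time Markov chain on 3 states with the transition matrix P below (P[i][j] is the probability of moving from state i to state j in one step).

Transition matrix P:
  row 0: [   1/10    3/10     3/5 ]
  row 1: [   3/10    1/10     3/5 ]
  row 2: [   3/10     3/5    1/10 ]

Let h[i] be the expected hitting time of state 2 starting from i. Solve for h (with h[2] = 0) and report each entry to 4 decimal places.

h = [1.6667, 1.6667, 0.0000]

First-step conditioning: h[2] = 0; for i ≠ 2, h[i] = 1 + Σ_k P[i][k]·h[k].
  h[0] = 1 + 1/10·h[0] + 3/10·h[1]
  h[1] = 1 + 3/10·h[0] + 1/10·h[1]
Solving the 2×2 linear system over states ≠ 2 gives exactly h = [5/3, 5/3, 0] (h[2] = 0 is the target).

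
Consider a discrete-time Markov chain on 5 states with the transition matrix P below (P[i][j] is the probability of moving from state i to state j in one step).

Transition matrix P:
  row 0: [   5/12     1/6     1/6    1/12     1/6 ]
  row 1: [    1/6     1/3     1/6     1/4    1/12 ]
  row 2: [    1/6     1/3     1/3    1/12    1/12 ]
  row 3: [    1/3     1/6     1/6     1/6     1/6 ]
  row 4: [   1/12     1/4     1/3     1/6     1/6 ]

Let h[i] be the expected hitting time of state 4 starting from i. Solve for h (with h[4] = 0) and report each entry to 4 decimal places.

h = [7.6923, 8.4615, 8.6154, 7.6923, 0.0000]

First-step conditioning: h[4] = 0; for i ≠ 4, h[i] = 1 + Σ_k P[i][k]·h[k].
  h[0] = 1 + 5/12·h[0] + 1/6·h[1] + 1/6·h[2] + 1/12·h[3]
  h[1] = 1 + 1/6·h[0] + 1/3·h[1] + 1/6·h[2] + 1/4·h[3]
  h[2] = 1 + 1/6·h[0] + 1/3·h[1] + 1/3·h[2] + 1/12·h[3]
  h[3] = 1 + 1/3·h[0] + 1/6·h[1] + 1/6·h[2] + 1/6·h[3]
Solving the 4×4 linear system over states ≠ 4 gives exactly h = [100/13, 110/13, 112/13, 100/13, 0] (h[4] = 0 is the target).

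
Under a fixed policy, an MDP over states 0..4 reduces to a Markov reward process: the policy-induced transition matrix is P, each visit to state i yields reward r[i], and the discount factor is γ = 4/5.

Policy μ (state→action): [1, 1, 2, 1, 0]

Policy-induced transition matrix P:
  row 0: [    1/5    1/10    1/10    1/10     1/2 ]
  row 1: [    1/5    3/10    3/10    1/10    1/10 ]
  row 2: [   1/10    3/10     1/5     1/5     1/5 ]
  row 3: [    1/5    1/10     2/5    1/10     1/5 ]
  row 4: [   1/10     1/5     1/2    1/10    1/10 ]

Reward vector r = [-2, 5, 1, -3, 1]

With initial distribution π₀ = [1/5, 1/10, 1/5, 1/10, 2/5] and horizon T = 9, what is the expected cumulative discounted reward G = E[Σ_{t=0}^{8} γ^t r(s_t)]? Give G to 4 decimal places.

G = 3.4709

t=0: π = [0.2000, 0.1000, 0.2000, 0.1000, 0.4000], E[r] = 0.4000, γ^t·E[r] = 0.400000, running G = 0.400000
t=1: π = [0.1400, 0.2000, 0.3300, 0.1200, 0.2100], E[r] = 0.9000, γ^t·E[r] = 0.720000, running G = 1.120000
t=2: π = [0.1460, 0.2270, 0.2930, 0.1330, 0.2010], E[r] = 0.9380, γ^t·E[r] = 0.600320, running G = 1.720320
t=3: π = [0.1506, 0.2241, 0.2950, 0.1293, 0.2010], E[r] = 0.9274, γ^t·E[r] = 0.474829, running G = 2.195149
t=4: π = [0.1504, 0.2239, 0.2935, 0.1295, 0.2027], E[r] = 0.9265, γ^t·E[r] = 0.379486, running G = 2.574635
t=5: π = [0.1504, 0.2238, 0.2941, 0.1294, 0.2025], E[r] = 0.9265, γ^t·E[r] = 0.303583, running G = 2.878218
t=6: π = [0.1503, 0.2238, 0.2939, 0.1294, 0.2025], E[r] = 0.9266, γ^t·E[r] = 0.242893, running G = 3.121111
t=7: π = [0.1504, 0.2238, 0.2940, 0.1294, 0.2025], E[r] = 0.9266, γ^t·E[r] = 0.194312, running G = 3.315423
t=8: π = [0.1504, 0.2238, 0.2940, 0.1294, 0.2025], E[r] = 0.9266, γ^t·E[r] = 0.155450, running G = 3.470873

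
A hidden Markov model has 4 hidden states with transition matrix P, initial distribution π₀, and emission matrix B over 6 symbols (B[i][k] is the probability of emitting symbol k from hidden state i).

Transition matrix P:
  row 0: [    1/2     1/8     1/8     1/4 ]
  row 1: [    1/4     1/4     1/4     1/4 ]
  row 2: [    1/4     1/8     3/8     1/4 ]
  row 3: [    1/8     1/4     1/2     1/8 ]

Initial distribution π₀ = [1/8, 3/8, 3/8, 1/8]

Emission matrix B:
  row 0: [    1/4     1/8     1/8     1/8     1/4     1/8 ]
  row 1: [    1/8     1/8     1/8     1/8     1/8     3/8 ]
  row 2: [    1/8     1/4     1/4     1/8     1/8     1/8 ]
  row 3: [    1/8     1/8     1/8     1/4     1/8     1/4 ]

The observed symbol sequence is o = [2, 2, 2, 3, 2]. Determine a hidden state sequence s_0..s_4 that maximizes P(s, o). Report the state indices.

path = [2, 2, 2, 3, 2]

t=0: δ = [1.562e-02, 4.688e-02, 9.375e-02, 1.562e-02]  (obs o_0=2)
t=1: δ = [2.930e-03, 1.465e-03, 8.789e-03, 2.930e-03]  ψ = [2, 1, 2, 2]  (obs o_1=2)
t=2: δ = [2.747e-04, 1.373e-04, 8.240e-04, 2.747e-04]  ψ = [2, 2, 2, 2]  (obs o_2=2)
t=3: δ = [2.575e-05, 1.287e-05, 3.862e-05, 5.150e-05]  ψ = [2, 2, 2, 2]  (obs o_3=3)
t=4: δ = [1.609e-06, 1.609e-06, 6.437e-06, 1.207e-06]  ψ = [0, 3, 3, 2]  (obs o_4=2)
backtrack: best end state = 2; path = [2, 2, 2, 3, 2]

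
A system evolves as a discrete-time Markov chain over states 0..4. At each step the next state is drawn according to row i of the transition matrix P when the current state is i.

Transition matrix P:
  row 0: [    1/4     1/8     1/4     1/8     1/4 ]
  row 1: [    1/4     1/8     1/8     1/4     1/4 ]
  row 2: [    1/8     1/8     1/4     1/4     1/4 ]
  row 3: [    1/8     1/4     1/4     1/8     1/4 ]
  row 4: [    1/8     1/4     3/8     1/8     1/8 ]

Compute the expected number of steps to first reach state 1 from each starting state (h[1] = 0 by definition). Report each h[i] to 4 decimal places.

h = [5.7889, 0.0000, 5.6985, 5.0653, 5.1357]

First-step conditioning: h[1] = 0; for i ≠ 1, h[i] = 1 + Σ_k P[i][k]·h[k].
  h[0] = 1 + 1/4·h[0] + 1/4·h[2] + 1/8·h[3] + 1/4·h[4]
  h[2] = 1 + 1/8·h[0] + 1/4·h[2] + 1/4·h[3] + 1/4·h[4]
  h[3] = 1 + 1/8·h[0] + 1/4·h[2] + 1/8·h[3] + 1/4·h[4]
  h[4] = 1 + 1/8·h[0] + 3/8·h[2] + 1/8·h[3] + 1/8·h[4]
Solving the 4×4 linear system over states ≠ 1 gives exactly h = [1152/199, 0, 1134/199, 1008/199, 1022/199] (h[1] = 0 is the target).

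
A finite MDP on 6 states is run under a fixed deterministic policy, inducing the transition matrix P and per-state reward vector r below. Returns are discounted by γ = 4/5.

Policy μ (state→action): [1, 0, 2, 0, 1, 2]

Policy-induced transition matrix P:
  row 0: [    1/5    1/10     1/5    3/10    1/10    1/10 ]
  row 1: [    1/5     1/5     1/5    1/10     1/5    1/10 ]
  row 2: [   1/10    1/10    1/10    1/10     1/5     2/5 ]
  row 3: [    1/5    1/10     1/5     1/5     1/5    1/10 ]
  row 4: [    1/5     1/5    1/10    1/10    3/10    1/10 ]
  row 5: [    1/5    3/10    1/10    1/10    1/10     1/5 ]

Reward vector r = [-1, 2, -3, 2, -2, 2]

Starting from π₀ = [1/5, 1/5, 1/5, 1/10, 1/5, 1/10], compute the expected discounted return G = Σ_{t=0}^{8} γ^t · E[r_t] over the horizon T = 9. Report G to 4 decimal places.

t=0: π = [0.2000, 0.2000, 0.2000, 0.1000, 0.2000, 0.1000], E[r] = -0.4000, γ^t·E[r] = -0.400000, running G = -0.400000
t=1: π = [0.1800, 0.1600, 0.1500, 0.1500, 0.1900, 0.1700], E[r] = -0.0500, γ^t·E[r] = -0.040000, running G = -0.440000
t=2: π = [0.1850, 0.1690, 0.1490, 0.1510, 0.1840, 0.1620], E[r] = -0.0360, γ^t·E[r] = -0.023040, running G = -0.463040
t=3: π = [0.1851, 0.1677, 0.1505, 0.1521, 0.1837, 0.1609], E[r] = -0.0426, γ^t·E[r] = -0.021811, running G = -0.484851
t=4: π = [0.1850, 0.1673, 0.1505, 0.1522, 0.1838, 0.1612], E[r] = -0.0424, γ^t·E[r] = -0.017359, running G = -0.502210
t=5: π = [0.1850, 0.1674, 0.1505, 0.1522, 0.1838, 0.1613], E[r] = -0.0421, γ^t·E[r] = -0.013807, running G = -0.516017
t=6: π = [0.1850, 0.1674, 0.1505, 0.1522, 0.1838, 0.1613], E[r] = -0.0421, γ^t·E[r] = -0.011047, running G = -0.527064
t=7: π = [0.1850, 0.1674, 0.1505, 0.1522, 0.1838, 0.1613], E[r] = -0.0421, γ^t·E[r] = -0.008838, running G = -0.535902
t=8: π = [0.1850, 0.1674, 0.1505, 0.1522, 0.1838, 0.1613], E[r] = -0.0421, γ^t·E[r] = -0.007071, running G = -0.542973

G = -0.5430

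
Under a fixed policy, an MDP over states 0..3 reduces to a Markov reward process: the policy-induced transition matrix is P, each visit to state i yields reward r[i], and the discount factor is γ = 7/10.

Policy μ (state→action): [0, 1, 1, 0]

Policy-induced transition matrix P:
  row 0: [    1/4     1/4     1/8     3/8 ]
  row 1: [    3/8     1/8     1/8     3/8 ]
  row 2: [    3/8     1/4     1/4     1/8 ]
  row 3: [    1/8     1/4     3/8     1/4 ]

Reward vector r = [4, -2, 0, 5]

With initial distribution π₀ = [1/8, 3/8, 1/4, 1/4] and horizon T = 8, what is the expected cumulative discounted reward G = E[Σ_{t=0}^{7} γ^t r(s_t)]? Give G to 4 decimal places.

G = 5.4888

t=0: π = [0.1250, 0.3750, 0.2500, 0.2500], E[r] = 1.0000, γ^t·E[r] = 1.000000, running G = 1.000000
t=1: π = [0.2969, 0.2031, 0.2188, 0.2813], E[r] = 2.1875, γ^t·E[r] = 1.531250, running G = 2.531250
t=2: π = [0.2676, 0.2246, 0.2227, 0.2852], E[r] = 2.0469, γ^t·E[r] = 1.002969, running G = 3.534219
t=3: π = [0.2703, 0.2219, 0.2241, 0.2837], E[r] = 2.0557, γ^t·E[r] = 0.705093, running G = 4.239312
t=4: π = [0.2703, 0.2223, 0.2239, 0.2835], E[r] = 2.0542, γ^t·E[r] = 0.493213, running G = 4.732525
t=5: π = [0.2703, 0.2222, 0.2239, 0.2836], E[r] = 2.0548, γ^t·E[r] = 0.345349, running G = 5.077874
t=6: π = [0.2703, 0.2222, 0.2239, 0.2836], E[r] = 2.0547, γ^t·E[r] = 0.241738, running G = 5.319612
t=7: π = [0.2703, 0.2222, 0.2239, 0.2836], E[r] = 2.0547, γ^t·E[r] = 0.169215, running G = 5.488827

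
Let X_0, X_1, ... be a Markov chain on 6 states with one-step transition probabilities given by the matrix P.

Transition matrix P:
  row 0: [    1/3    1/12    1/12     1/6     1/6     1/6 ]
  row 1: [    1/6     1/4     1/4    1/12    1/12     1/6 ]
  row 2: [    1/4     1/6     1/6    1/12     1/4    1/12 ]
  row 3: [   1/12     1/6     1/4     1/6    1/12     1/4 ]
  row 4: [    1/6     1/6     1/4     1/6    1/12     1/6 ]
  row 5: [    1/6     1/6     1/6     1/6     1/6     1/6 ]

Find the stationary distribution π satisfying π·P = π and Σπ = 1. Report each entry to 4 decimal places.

Balance equations π_j = Σ_i π_i·P[i][j]:
  π_0 = 1/3·π_0 + 1/6·π_1 + 1/4·π_2 + 1/12·π_3 + 1/6·π_4 + 1/6·π_5
  π_1 = 1/12·π_0 + 1/4·π_1 + 1/6·π_2 + 1/6·π_3 + 1/6·π_4 + 1/6·π_5
  π_2 = 1/12·π_0 + 1/4·π_1 + 1/6·π_2 + 1/4·π_3 + 1/4·π_4 + 1/6·π_5
  π_3 = 1/6·π_0 + 1/12·π_1 + 1/12·π_2 + 1/6·π_3 + 1/6·π_4 + 1/6·π_5
  π_4 = 1/6·π_0 + 1/12·π_1 + 1/4·π_2 + 1/12·π_3 + 1/12·π_4 + 1/6·π_5
  normalize: π_0 + π_1 + π_2 + π_3 + π_4 + π_5 = 1
Solving the linear system gives exactly π = [1640/8003, 1306/8003, 19428/104039, 14306/104039, 15094/104039, 1301/8003].

π = [0.2049, 0.1632, 0.1867, 0.1375, 0.1451, 0.1626]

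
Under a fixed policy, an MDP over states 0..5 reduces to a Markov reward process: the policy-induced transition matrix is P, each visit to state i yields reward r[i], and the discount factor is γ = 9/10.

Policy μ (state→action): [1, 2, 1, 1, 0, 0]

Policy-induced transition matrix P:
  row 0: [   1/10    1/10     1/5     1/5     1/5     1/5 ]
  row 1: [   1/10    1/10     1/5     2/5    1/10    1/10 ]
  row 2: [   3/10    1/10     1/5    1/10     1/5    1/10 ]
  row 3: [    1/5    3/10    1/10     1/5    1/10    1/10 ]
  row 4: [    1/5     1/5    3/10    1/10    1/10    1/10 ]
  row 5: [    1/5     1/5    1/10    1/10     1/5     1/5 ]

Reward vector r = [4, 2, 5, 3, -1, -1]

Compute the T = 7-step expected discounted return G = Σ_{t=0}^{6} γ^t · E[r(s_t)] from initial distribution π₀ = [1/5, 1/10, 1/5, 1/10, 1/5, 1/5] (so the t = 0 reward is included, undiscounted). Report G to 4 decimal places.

t=0: π = [0.2000, 0.1000, 0.2000, 0.1000, 0.2000, 0.2000], E[r] = 1.9000, γ^t·E[r] = 1.900000, running G = 1.900000
t=1: π = [0.1900, 0.1600, 0.1900, 0.1600, 0.1600, 0.1400], E[r] = 2.2100, γ^t·E[r] = 1.989000, running G = 3.889000
t=2: π = [0.1840, 0.1620, 0.1860, 0.1830, 0.1520, 0.1330], E[r] = 2.2540, γ^t·E[r] = 1.825740, running G = 5.714740
t=3: π = [0.1840, 0.1651, 0.1836, 0.1853, 0.1503, 0.1317], E[r] = 2.2581, γ^t·E[r] = 1.646155, running G = 7.360895
t=4: π = [0.1835, 0.1653, 0.1833, 0.1865, 0.1499, 0.1316], E[r] = 2.2589, γ^t·E[r] = 1.482031, running G = 8.842926
t=5: π = [0.1835, 0.1654, 0.1832, 0.1866, 0.1498, 0.1315], E[r] = 2.2591, γ^t·E[r] = 1.333948, running G = 10.176874
t=6: π = [0.1834, 0.1654, 0.1832, 0.1866, 0.1498, 0.1315], E[r] = 2.2591, γ^t·E[r] = 1.200571, running G = 11.377445

G = 11.3774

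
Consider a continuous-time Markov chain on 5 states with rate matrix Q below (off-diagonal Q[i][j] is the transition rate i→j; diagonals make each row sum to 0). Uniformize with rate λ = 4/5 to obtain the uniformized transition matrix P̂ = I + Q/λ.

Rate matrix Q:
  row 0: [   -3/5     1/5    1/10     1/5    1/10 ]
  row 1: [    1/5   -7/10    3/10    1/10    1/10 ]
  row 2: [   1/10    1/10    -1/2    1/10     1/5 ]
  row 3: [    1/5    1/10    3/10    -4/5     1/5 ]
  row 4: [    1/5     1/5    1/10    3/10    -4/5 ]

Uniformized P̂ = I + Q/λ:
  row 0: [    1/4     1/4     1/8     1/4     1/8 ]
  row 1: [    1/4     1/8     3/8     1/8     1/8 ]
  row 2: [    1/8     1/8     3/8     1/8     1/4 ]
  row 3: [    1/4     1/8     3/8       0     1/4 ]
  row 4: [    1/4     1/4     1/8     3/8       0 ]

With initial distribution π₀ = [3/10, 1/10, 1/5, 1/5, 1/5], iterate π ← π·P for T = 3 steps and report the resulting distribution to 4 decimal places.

t=0: π = [0.3000, 0.1000, 0.2000, 0.2000, 0.2000]
t=1: π = [0.2250, 0.1875, 0.2500, 0.1875, 0.1500]
t=2: π = [0.2188, 0.1719, 0.2813, 0.1672, 0.1609]
t=3: π = [0.2148, 0.1725, 0.2801, 0.1717, 0.1609]

π = [0.2148, 0.1725, 0.2801, 0.1717, 0.1609]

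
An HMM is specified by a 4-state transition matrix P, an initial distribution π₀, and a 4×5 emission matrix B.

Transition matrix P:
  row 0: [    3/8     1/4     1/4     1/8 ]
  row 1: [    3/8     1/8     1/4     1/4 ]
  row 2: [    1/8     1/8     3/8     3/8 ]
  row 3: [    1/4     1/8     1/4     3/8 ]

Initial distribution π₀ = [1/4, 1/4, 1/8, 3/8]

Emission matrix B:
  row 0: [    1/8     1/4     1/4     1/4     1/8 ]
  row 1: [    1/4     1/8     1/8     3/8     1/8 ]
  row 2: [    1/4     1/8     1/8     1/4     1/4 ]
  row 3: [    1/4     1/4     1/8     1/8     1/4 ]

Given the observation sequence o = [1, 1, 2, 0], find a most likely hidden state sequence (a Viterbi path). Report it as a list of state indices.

path = [3, 3, 3, 3]

t=0: δ = [6.250e-02, 3.125e-02, 1.562e-02, 9.375e-02]  (obs o_0=1)
t=1: δ = [5.859e-03, 1.953e-03, 2.930e-03, 8.789e-03]  ψ = [0, 0, 3, 3]  (obs o_1=1)
t=2: δ = [5.493e-04, 1.831e-04, 2.747e-04, 4.120e-04]  ψ = [0, 0, 3, 3]  (obs o_2=2)
t=3: δ = [2.575e-05, 3.433e-05, 3.433e-05, 3.862e-05]  ψ = [0, 0, 0, 3]  (obs o_3=0)
backtrack: best end state = 3; path = [3, 3, 3, 3]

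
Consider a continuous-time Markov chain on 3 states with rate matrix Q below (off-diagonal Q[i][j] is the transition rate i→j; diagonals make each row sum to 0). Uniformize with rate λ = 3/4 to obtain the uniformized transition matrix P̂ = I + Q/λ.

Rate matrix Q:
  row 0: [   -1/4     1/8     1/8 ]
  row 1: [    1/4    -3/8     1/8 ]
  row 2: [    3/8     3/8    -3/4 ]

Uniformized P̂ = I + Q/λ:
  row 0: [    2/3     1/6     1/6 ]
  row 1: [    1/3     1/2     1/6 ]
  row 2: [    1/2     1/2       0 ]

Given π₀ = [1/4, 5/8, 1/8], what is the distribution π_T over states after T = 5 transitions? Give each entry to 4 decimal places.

t=0: π = [0.2500, 0.6250, 0.1250]
t=1: π = [0.4375, 0.4167, 0.1458]
t=2: π = [0.5035, 0.3542, 0.1424]
t=3: π = [0.5249, 0.3322, 0.1429]
t=4: π = [0.5321, 0.3250, 0.1428]
t=5: π = [0.5345, 0.3226, 0.1429]

π = [0.5345, 0.3226, 0.1429]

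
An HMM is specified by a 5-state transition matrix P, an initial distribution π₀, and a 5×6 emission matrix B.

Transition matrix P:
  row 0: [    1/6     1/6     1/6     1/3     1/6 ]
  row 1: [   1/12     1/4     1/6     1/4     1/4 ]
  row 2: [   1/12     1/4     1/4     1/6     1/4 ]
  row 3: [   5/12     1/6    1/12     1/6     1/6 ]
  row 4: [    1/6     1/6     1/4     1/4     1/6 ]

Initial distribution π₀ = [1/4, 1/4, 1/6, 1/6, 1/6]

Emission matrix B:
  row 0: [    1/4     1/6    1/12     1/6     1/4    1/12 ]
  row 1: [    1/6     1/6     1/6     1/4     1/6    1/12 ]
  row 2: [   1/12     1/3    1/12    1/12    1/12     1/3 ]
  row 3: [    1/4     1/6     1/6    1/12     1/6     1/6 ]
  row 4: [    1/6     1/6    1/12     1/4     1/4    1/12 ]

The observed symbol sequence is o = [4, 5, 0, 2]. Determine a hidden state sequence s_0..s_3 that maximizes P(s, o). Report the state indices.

t=0: δ = [6.250e-02, 4.167e-02, 1.389e-02, 2.778e-02, 4.167e-02]  (obs o_0=4)
t=1: δ = [9.645e-04, 8.681e-04, 3.472e-03, 3.472e-03, 8.681e-04]  ψ = [3, 0, 0, 0, 0]  (obs o_1=5)
t=2: δ = [3.617e-04, 1.447e-04, 7.234e-05, 1.447e-04, 1.447e-04]  ψ = [3, 2, 2, 2, 2]  (obs o_2=0)
t=3: δ = [5.023e-06, 1.005e-05, 5.023e-06, 2.009e-05, 5.023e-06]  ψ = [0, 0, 0, 0, 0]  (obs o_3=2)
backtrack: best end state = 3; path = [0, 3, 0, 3]

path = [0, 3, 0, 3]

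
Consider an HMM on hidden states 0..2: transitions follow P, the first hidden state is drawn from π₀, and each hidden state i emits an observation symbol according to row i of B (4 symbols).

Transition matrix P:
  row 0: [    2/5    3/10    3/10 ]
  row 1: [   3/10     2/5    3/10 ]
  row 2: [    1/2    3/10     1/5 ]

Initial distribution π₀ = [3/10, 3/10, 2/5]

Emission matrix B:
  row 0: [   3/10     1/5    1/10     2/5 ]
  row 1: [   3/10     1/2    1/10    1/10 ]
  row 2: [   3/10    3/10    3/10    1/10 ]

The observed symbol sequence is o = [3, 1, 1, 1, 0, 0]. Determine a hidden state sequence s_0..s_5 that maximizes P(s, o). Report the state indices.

path = [0, 1, 1, 1, 1, 1]

t=0: δ = [1.200e-01, 3.000e-02, 4.000e-02]  (obs o_0=3)
t=1: δ = [9.600e-03, 1.800e-02, 1.080e-02]  ψ = [0, 0, 0]  (obs o_1=1)
t=2: δ = [1.080e-03, 3.600e-03, 1.620e-03]  ψ = [1, 1, 1]  (obs o_2=1)
t=3: δ = [2.160e-04, 7.200e-04, 3.240e-04]  ψ = [1, 1, 1]  (obs o_3=1)
t=4: δ = [6.480e-05, 8.640e-05, 6.480e-05]  ψ = [1, 1, 1]  (obs o_4=0)
t=5: δ = [9.720e-06, 1.037e-05, 7.776e-06]  ψ = [2, 1, 1]  (obs o_5=0)
backtrack: best end state = 1; path = [0, 1, 1, 1, 1, 1]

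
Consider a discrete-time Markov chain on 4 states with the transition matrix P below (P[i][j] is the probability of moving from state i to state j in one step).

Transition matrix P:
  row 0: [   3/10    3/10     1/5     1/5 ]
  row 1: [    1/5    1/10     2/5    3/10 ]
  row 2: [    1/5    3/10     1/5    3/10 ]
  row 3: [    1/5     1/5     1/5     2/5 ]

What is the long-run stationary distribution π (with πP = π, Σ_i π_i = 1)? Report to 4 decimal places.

Balance equations π_j = Σ_i π_i·P[i][j]:
  π_0 = 3/10·π_0 + 1/5·π_1 + 1/5·π_2 + 1/5·π_3
  π_1 = 3/10·π_0 + 1/10·π_1 + 3/10·π_2 + 1/5·π_3
  π_2 = 1/5·π_0 + 2/5·π_1 + 1/5·π_2 + 1/5·π_3
  normalize: π_0 + π_1 + π_2 + π_3 = 1
Solving the linear system gives exactly π = [2/9, 109/486, 119/486, 25/81].

π = [0.2222, 0.2243, 0.2449, 0.3086]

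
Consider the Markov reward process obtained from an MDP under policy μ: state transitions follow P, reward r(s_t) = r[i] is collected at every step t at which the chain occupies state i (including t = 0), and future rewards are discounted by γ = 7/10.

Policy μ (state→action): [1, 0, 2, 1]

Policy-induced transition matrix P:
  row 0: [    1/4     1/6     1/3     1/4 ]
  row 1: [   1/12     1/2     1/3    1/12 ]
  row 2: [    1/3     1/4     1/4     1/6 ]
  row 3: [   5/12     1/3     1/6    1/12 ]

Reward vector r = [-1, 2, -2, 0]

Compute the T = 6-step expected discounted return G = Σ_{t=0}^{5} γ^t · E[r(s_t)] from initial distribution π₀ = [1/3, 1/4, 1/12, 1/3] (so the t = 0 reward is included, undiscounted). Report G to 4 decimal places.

G = -0.3487

t=0: π = [0.3333, 0.2500, 0.0833, 0.3333], E[r] = 0.0000, γ^t·E[r] = 0.000000, running G = 0.000000
t=1: π = [0.2708, 0.3125, 0.2708, 0.1458], E[r] = -0.1875, γ^t·E[r] = -0.131250, running G = -0.131250
t=2: π = [0.2448, 0.3177, 0.2865, 0.1510], E[r] = -0.1823, γ^t·E[r] = -0.089323, running G = -0.220573
t=3: π = [0.2461, 0.3216, 0.2843, 0.1480], E[r] = -0.1714, γ^t·E[r] = -0.058804, running G = -0.279377
t=4: π = [0.2448, 0.3222, 0.2850, 0.1480], E[r] = -0.1702, γ^t·E[r] = -0.040876, running G = -0.320254
t=5: π = [0.2447, 0.3225, 0.2849, 0.1479], E[r] = -0.1695, γ^t·E[r] = -0.028495, running G = -0.348749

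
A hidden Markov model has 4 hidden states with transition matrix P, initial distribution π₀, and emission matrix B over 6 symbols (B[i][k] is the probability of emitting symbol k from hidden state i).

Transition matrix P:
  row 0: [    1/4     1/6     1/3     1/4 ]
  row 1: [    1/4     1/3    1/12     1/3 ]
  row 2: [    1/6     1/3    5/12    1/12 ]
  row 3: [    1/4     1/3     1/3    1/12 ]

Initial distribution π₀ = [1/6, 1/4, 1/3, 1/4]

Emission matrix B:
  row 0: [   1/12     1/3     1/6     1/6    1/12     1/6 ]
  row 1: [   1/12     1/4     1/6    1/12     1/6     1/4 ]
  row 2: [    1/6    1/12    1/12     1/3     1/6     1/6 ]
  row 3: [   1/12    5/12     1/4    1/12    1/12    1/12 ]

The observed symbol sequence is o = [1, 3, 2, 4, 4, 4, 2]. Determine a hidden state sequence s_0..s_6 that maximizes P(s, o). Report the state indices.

path = [3, 2, 1, 1, 1, 1, 3]

t=0: δ = [5.556e-02, 6.250e-02, 2.778e-02, 1.042e-01]  (obs o_0=1)
t=1: δ = [4.340e-03, 2.894e-03, 1.157e-02, 1.736e-03]  ψ = [3, 3, 3, 1]  (obs o_1=3)
t=2: δ = [3.215e-04, 6.430e-04, 4.019e-04, 2.713e-04]  ψ = [2, 2, 2, 0]  (obs o_2=2)
t=3: δ = [1.340e-05, 3.572e-05, 2.791e-05, 1.786e-05]  ψ = [1, 1, 2, 1]  (obs o_3=4)
t=4: δ = [7.442e-07, 1.985e-06, 1.938e-06, 9.923e-07]  ψ = [1, 1, 2, 1]  (obs o_4=4)
t=5: δ = [4.135e-08, 1.103e-07, 1.346e-07, 5.513e-08]  ψ = [1, 1, 2, 1]  (obs o_5=4)
t=6: δ = [4.594e-09, 7.477e-09, 4.673e-09, 9.188e-09]  ψ = [1, 2, 2, 1]  (obs o_6=2)
backtrack: best end state = 3; path = [3, 2, 1, 1, 1, 1, 3]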